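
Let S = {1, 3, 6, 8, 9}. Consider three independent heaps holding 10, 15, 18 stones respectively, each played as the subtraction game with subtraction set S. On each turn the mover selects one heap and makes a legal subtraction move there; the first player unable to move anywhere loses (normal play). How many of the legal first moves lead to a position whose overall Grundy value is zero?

All heaps use S = {1, 3, 6, 8, 9}:
n :  0  1  2  3  4  5  6  7  8  9 10 11 12 13 14 15 16 17 18
G :  0  1  0  1  0  1  2  3  2  3  2  3  4  5  0  1  0  1  0
Heap A: G(10) = 2.
Heap B: G(15) = 1.
Heap C: G(18) = 0.
Combined Grundy value = 2 ⊕ 1 ⊕ 0 = 3.
A winning move leaves total XOR = 0, i.e. changes one component's Grundy value g to g ⊕ X where X is the current total.
Heap A: need g' = 2⊕3 = 1. Options: 10−1→G=3, 10−3→G=3, 10−6→G=0, 10−8→G=0, 10−9→G=1. Hits: 1.
Heap B: need g' = 1⊕3 = 2. Options: 15−1→G=0, 15−3→G=4, 15−6→G=3, 15−8→G=3, 15−9→G=2. Hits: 1.
Heap C: need g' = 0⊕3 = 3. Options: 18−1→G=1, 18−3→G=1, 18−6→G=4, 18−8→G=2, 18−9→G=3. Hits: 1.

3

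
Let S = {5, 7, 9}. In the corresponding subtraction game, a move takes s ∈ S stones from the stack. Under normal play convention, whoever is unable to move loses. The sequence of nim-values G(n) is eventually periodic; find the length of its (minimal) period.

G(0) = 0
G(1) = mex{} = 0
G(2) = mex{} = 0
G(3) = mex{} = 0
G(4) = mex{} = 0
G(5) = mex{0} = 1
G(6) = mex{0} = 1
G(7) = mex{0,0} = 1
G(8) = mex{0,0} = 1
G(9) = mex{0,0,0} = 1
G(10) = mex{1,0,0} = 2
G(11) = mex{1,0,0} = 2
G(12) = mex{1,1,0} = 2
G(13) = mex{1,1,0} = 2
G(14) = mex{1,1,1} = 0
G(15) = mex{2,1,1} = 0
G(16) = mex{2,1,1} = 0
G(17) = mex{2,2,1} = 0
G(18) = mex{2,2,1} = 0
G(19) = mex{0,2,2} = 1
G(20) = mex{0,2,2} = 1
G(21) = mex{0,0,2} = 1
G(22) = mex{0,0,2} = 1
G(23) = mex{0,0,0} = 1
G(24) = mex{1,0,0} = 2
G(25) = mex{1,0,0} = 2
G(26) = mex{1,1,0} = 2
G(27) = mex{1,1,0} = 2
G(28) = mex{1,1,1} = 0
G(29) = mex{2,1,1} = 0
G(n+14) = G(n) holds for n = 0,…,8 (a full window of length max(S) = 9), so the sequence is purely periodic with period 14.

14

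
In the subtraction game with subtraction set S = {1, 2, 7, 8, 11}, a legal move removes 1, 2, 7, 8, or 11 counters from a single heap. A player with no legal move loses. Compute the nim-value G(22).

G(0) = 0
G(1) = mex{0} = 1
G(2) = mex{1,0} = 2
G(3) = mex{2,1} = 0
G(4) = mex{0,2} = 1
G(5) = mex{1,0} = 2
G(6) = mex{2,1} = 0
G(7) = mex{0,2,0} = 1
G(8) = mex{1,0,1,0} = 2
G(9) = mex{2,1,2,1} = 0
G(10) = mex{0,2,0,2} = 1
G(11) = mex{1,0,1,0,0} = 2
G(12) = mex{2,1,2,1,1} = 0
G(13) = mex{0,2,0,2,2} = 1
G(14) = mex{1,0,1,0,0} = 2
G(15) = mex{2,1,2,1,1} = 0
G(16) = mex{0,2,0,2,2} = 1
G(17) = mex{1,0,1,0,0} = 2
G(18) = mex{2,1,2,1,1} = 0
G(19) = mex{0,2,0,2,2} = 1
G(20) = mex{1,0,1,0,0} = 2
G(21) = mex{2,1,2,1,1} = 0
G(22) = mex{0,2,0,2,2} = 1

1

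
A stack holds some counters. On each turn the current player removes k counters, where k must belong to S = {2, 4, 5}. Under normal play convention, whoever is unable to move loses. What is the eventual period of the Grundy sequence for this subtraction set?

7

n :  0  1  2  3  4  5  6  7  8  9 10 11 12 13 14 15
G :  0  0  1  1  2  2  3  0  0  1  1  2  2  3  0  0
G(n+7) = G(n) holds for n = 0,…,4 (a full window of length max(S) = 5), so the sequence is purely periodic with period 7.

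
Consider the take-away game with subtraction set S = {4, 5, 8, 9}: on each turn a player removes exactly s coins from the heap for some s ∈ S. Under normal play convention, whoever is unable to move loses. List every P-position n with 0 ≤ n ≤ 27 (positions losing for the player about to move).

0, 1, 2, 3, 13, 14, 15, 16, 26, 27

n :  0  1  2  3  4  5  6  7  8  9 10 11 12 13 14 15 16 17 18 19 20 21 22 23 24 25 26 27
G :  0  0  0  0  1  1  1  1  2  2  2  2  3  0  0  0  0  1  1  1  1  2  2  2  2  3  0  0
P-positions are exactly the n with G(n) = 0.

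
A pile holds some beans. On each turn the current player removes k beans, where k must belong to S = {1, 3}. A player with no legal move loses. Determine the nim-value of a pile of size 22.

G(0) = 0
G(1) = mex{0} = 1
G(2) = mex{1} = 0
G(3) = mex{0,0} = 1
G(4) = mex{1,1} = 0
G(5) = mex{0,0} = 1
G(6) = mex{1,1} = 0
G(7) = mex{0,0} = 1
G(8) = mex{1,1} = 0
G(9) = mex{0,0} = 1
G(10) = mex{1,1} = 0
G(11) = mex{0,0} = 1
G(12) = mex{1,1} = 0
G(13) = mex{0,0} = 1
G(14) = mex{1,1} = 0
G(15) = mex{0,0} = 1
G(16) = mex{1,1} = 0
G(17) = mex{0,0} = 1
G(18) = mex{1,1} = 0
G(19) = mex{0,0} = 1
G(20) = mex{1,1} = 0
G(21) = mex{0,0} = 1
G(22) = mex{1,1} = 0

0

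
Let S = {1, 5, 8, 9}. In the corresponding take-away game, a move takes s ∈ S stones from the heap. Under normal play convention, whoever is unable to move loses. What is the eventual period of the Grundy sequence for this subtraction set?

16

n :  0  1  2  3  4  5  6  7  8  9 10 11 12 13 14 15 16 17 18 19 20 21 22 23 24 25 26 27 28 29 30 31 32 33
G :  0  1  0  1  0  1  0  1  2  3  2  3  2  3  2  3  0  1  0  1  0  1  0  1  2  3  2  3  2  3  2  3  0  1
G(n+16) = G(n) holds for n = 0,…,8 (a full window of length max(S) = 9), so the sequence is purely periodic with period 16.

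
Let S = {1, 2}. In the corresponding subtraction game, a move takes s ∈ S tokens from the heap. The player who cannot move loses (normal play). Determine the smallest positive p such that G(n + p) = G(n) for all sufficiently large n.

n :  0  1  2  3  4  5  6  7  8  9 10 11 12 13 14
G :  0  1  2  0  1  2  0  1  2  0  1  2  0  1  2
G(n+3) = G(n) holds for n = 0,…,1 (a full window of length max(S) = 2), so the sequence is purely periodic with period 3.

3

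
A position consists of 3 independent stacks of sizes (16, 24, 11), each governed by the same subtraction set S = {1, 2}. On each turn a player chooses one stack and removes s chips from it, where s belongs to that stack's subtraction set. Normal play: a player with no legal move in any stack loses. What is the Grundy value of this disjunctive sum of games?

All stacks use S = {1, 2}:
G(0) = 0
G(1) = mex{0} = 1
G(2) = mex{1,0} = 2
G(3) = mex{2,1} = 0
G(4) = mex{0,2} = 1
G(5) = mex{1,0} = 2
G(6) = mex{2,1} = 0
G(7) = mex{0,2} = 1
G(8) = mex{1,0} = 2
G(9) = mex{2,1} = 0
G(10) = mex{0,2} = 1
G(11) = mex{1,0} = 2
G(12) = mex{2,1} = 0
G(13) = mex{0,2} = 1
G(14) = mex{1,0} = 2
G(15) = mex{2,1} = 0
G(16) = mex{0,2} = 1
G(17) = mex{1,0} = 2
G(18) = mex{2,1} = 0
G(19) = mex{0,2} = 1
G(20) = mex{1,0} = 2
G(21) = mex{2,1} = 0
G(22) = mex{0,2} = 1
G(23) = mex{1,0} = 2
G(24) = mex{2,1} = 0
Stack A: G(16) = 1.
Stack B: G(24) = 0.
Stack C: G(11) = 2.
Combined Grundy value = 1 ⊕ 0 ⊕ 2 = 3.

3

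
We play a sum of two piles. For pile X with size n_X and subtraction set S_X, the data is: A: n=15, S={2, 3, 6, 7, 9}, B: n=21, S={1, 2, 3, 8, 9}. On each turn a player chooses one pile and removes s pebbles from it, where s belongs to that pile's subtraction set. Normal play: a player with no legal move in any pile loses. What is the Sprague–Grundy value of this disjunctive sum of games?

Pile A, S = {2, 3, 6, 7, 9}:
n :  0  1  2  3  4  5  6  7  8  9 10 11 12 13 14 15
G :  0  0  1  1  2  0  3  1  2  2  3  3  4  0  5  1
G_A(15) = 1.
Pile B, S = {1, 2, 3, 8, 9}:
n :  0  1  2  3  4  5  6  7  8  9 10 11 12 13 14 15 16 17 18 19 20 21
G :  0  1  2  3  0  1  2  3  4  5  0  1  2  3  0  1  2  3  4  5  0  1
G_B(21) = 1.
Combined Grundy value = 1 ⊕ 1 = 0.

0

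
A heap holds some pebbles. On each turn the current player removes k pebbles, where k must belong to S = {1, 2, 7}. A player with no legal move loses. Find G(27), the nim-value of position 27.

0

G(0) = 0
G(1) = mex{0} = 1
G(2) = mex{1,0} = 2
G(3) = mex{2,1} = 0
G(4) = mex{0,2} = 1
G(5) = mex{1,0} = 2
G(6) = mex{2,1} = 0
G(7) = mex{0,2,0} = 1
G(8) = mex{1,0,1} = 2
G(9) = mex{2,1,2} = 0
G(10) = mex{0,2,0} = 1
G(11) = mex{1,0,1} = 2
G(12) = mex{2,1,2} = 0
G(13) = mex{0,2,0} = 1
G(14) = mex{1,0,1} = 2
G(15) = mex{2,1,2} = 0
G(16) = mex{0,2,0} = 1
G(17) = mex{1,0,1} = 2
G(18) = mex{2,1,2} = 0
G(19) = mex{0,2,0} = 1
G(20) = mex{1,0,1} = 2
G(21) = mex{2,1,2} = 0
G(22) = mex{0,2,0} = 1
G(23) = mex{1,0,1} = 2
G(24) = mex{2,1,2} = 0
G(25) = mex{0,2,0} = 1
G(26) = mex{1,0,1} = 2
G(27) = mex{2,1,2} = 0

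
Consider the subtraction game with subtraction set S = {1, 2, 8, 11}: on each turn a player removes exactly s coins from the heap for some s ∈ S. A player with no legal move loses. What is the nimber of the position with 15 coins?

0

G(0) = 0
G(1) = mex{0} = 1
G(2) = mex{1,0} = 2
G(3) = mex{2,1} = 0
G(4) = mex{0,2} = 1
G(5) = mex{1,0} = 2
G(6) = mex{2,1} = 0
G(7) = mex{0,2} = 1
G(8) = mex{1,0,0} = 2
G(9) = mex{2,1,1} = 0
G(10) = mex{0,2,2} = 1
G(11) = mex{1,0,0,0} = 2
G(12) = mex{2,1,1,1} = 0
G(13) = mex{0,2,2,2} = 1
G(14) = mex{1,0,0,0} = 2
G(15) = mex{2,1,1,1} = 0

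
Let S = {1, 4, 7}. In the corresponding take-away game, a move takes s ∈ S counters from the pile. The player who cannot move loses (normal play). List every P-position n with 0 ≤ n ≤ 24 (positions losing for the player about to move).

0, 2, 5, 8, 10, 13, 16, 18, 21, 24

n :  0  1  2  3  4  5  6  7  8  9 10 11 12 13 14 15 16 17 18 19 20 21 22 23 24
G :  0  1  0  1  2  0  1  2  0  1  0  1  2  0  1  2  0  1  0  1  2  0  1  2  0
P-positions are exactly the n with G(n) = 0.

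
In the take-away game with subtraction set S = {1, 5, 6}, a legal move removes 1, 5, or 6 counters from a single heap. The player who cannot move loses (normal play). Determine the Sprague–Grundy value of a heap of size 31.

3

G(0) = 0
G(1) = mex{0} = 1
G(2) = mex{1} = 0
G(3) = mex{0} = 1
G(4) = mex{1} = 0
G(5) = mex{0,0} = 1
G(6) = mex{1,1,0} = 2
G(7) = mex{2,0,1} = 3
G(8) = mex{3,1,0} = 2
G(9) = mex{2,0,1} = 3
G(10) = mex{3,1,0} = 2
G(11) = mex{2,2,1} = 0
G(12) = mex{0,3,2} = 1
G(13) = mex{1,2,3} = 0
G(14) = mex{0,3,2} = 1
G(15) = mex{1,2,3} = 0
G(16) = mex{0,0,2} = 1
G(17) = mex{1,1,0} = 2
G(18) = mex{2,0,1} = 3
G(19) = mex{3,1,0} = 2
G(20) = mex{2,0,1} = 3
G(21) = mex{3,1,0} = 2
G(22) = mex{2,2,1} = 0
G(23) = mex{0,3,2} = 1
G(24) = mex{1,2,3} = 0
G(25) = mex{0,3,2} = 1
G(26) = mex{1,2,3} = 0
G(27) = mex{0,0,2} = 1
G(28) = mex{1,1,0} = 2
G(29) = mex{2,0,1} = 3
G(30) = mex{3,1,0} = 2
G(31) = mex{2,0,1} = 3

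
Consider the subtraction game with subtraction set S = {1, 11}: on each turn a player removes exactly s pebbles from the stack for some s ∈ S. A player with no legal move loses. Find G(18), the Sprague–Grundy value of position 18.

0

n :  0  1  2  3  4  5  6  7  8  9 10 11 12 13 14 15 16 17 18
G :  0  1  0  1  0  1  0  1  0  1  0  1  0  1  0  1  0  1  0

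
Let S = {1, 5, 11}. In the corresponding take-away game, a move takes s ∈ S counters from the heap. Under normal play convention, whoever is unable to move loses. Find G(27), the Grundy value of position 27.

G(0) = 0
G(1) = mex{0} = 1
G(2) = mex{1} = 0
G(3) = mex{0} = 1
G(4) = mex{1} = 0
G(5) = mex{0,0} = 1
G(6) = mex{1,1} = 0
G(7) = mex{0,0} = 1
G(8) = mex{1,1} = 0
G(9) = mex{0,0} = 1
G(10) = mex{1,1} = 0
G(11) = mex{0,0,0} = 1
G(12) = mex{1,1,1} = 0
G(13) = mex{0,0,0} = 1
G(14) = mex{1,1,1} = 0
G(15) = mex{0,0,0} = 1
G(16) = mex{1,1,1} = 0
G(17) = mex{0,0,0} = 1
G(18) = mex{1,1,1} = 0
G(19) = mex{0,0,0} = 1
G(20) = mex{1,1,1} = 0
G(21) = mex{0,0,0} = 1
G(22) = mex{1,1,1} = 0
G(23) = mex{0,0,0} = 1
G(24) = mex{1,1,1} = 0
G(25) = mex{0,0,0} = 1
G(26) = mex{1,1,1} = 0
G(27) = mex{0,0,0} = 1

1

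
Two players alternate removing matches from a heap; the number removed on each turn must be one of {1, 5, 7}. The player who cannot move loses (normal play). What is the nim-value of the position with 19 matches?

n :  0  1  2  3  4  5  6  7  8  9 10 11 12 13 14 15 16 17 18 19
G :  0  1  0  1  0  1  0  1  0  1  0  1  0  1  0  1  0  1  0  1

1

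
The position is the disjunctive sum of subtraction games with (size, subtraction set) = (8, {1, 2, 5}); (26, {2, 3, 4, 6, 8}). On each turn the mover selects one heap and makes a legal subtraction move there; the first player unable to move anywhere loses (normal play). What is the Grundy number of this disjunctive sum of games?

1

Heap A, S = {1, 2, 5}:
G(0) = 0
G(1) = mex{0} = 1
G(2) = mex{1,0} = 2
G(3) = mex{2,1} = 0
G(4) = mex{0,2} = 1
G(5) = mex{1,0,0} = 2
G(6) = mex{2,1,1} = 0
G(7) = mex{0,2,2} = 1
G(8) = mex{1,0,0} = 2
G_A(8) = 2.
Heap B, S = {2, 3, 4, 6, 8}:
G(0) = 0
G(1) = mex{} = 0
G(2) = mex{0} = 1
G(3) = mex{0,0} = 1
G(4) = mex{1,0,0} = 2
G(5) = mex{1,1,0} = 2
G(6) = mex{2,1,1,0} = 3
G(7) = mex{2,2,1,0} = 3
G(8) = mex{3,2,2,1,0} = 4
G(9) = mex{3,3,2,1,0} = 4
G(10) = mex{4,3,3,2,1} = 0
G(11) = mex{4,4,3,2,1} = 0
G(12) = mex{0,4,4,3,2} = 1
G(13) = mex{0,0,4,3,2} = 1
G(14) = mex{1,0,0,4,3} = 2
G(15) = mex{1,1,0,4,3} = 2
G(16) = mex{2,1,1,0,4} = 3
G(17) = mex{2,2,1,0,4} = 3
G(18) = mex{3,2,2,1,0} = 4
G(19) = mex{3,3,2,1,0} = 4
G(20) = mex{4,3,3,2,1} = 0
G(21) = mex{4,4,3,2,1} = 0
G(22) = mex{0,4,4,3,2} = 1
G(23) = mex{0,0,4,3,2} = 1
G(24) = mex{1,0,0,4,3} = 2
G(25) = mex{1,1,0,4,3} = 2
G(26) = mex{2,1,1,0,4} = 3
G_B(26) = 3.
Combined Grundy value = 2 ⊕ 3 = 1.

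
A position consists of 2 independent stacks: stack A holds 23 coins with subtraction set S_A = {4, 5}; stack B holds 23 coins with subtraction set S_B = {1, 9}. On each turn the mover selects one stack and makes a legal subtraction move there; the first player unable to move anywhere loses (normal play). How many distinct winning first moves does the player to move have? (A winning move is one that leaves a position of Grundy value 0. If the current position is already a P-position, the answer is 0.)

0

Stack A, S = {4, 5}:
n :  0  1  2  3  4  5  6  7  8  9 10 11 12 13 14 15 16 17 18 19 20 21 22 23
G :  0  0  0  0  1  1  1  1  2  0  0  0  0  1  1  1  1  2  0  0  0  0  1  1
G_A(23) = 1.
Stack B, S = {1, 9}:
G(0) = 0
G(1) = mex{0} = 1
G(2) = mex{1} = 0
G(3) = mex{0} = 1
G(4) = mex{1} = 0
G(5) = mex{0} = 1
G(6) = mex{1} = 0
G(7) = mex{0} = 1
G(8) = mex{1} = 0
G(9) = mex{0,0} = 1
G(10) = mex{1,1} = 0
G(11) = mex{0,0} = 1
G(12) = mex{1,1} = 0
G(13) = mex{0,0} = 1
G(14) = mex{1,1} = 0
G(15) = mex{0,0} = 1
G(16) = mex{1,1} = 0
G(17) = mex{0,0} = 1
G(18) = mex{1,1} = 0
G(19) = mex{0,0} = 1
G(20) = mex{1,1} = 0
G(21) = mex{0,0} = 1
G(22) = mex{1,1} = 0
G(23) = mex{0,0} = 1
G_B(23) = 1.
Combined Grundy value = 1 ⊕ 1 = 0.
A winning move leaves total XOR = 0, i.e. changes one component's Grundy value g to g ⊕ X where X is the current total.
Stack A: target g' = 1⊕0 = 1, but every legal move changes the Grundy value (mex property), so 0 moves.
Stack B: target g' = 1⊕0 = 1, but every legal move changes the Grundy value (mex property), so 0 moves.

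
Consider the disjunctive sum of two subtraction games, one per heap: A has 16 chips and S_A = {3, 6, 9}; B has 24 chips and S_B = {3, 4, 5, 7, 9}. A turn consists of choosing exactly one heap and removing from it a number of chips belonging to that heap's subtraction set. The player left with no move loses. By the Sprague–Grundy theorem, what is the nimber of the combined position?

Heap A, S = {3, 6, 9}:
n :  0  1  2  3  4  5  6  7  8  9 10 11 12 13 14 15 16
G :  0  0  0  1  1  1  2  2  2  3  3  3  0  0  0  1  1
G_A(16) = 1.
Heap B, S = {3, 4, 5, 7, 9}:
G(0) = 0
G(1) = mex{} = 0
G(2) = mex{} = 0
G(3) = mex{0} = 1
G(4) = mex{0,0} = 1
G(5) = mex{0,0,0} = 1
G(6) = mex{1,0,0} = 2
G(7) = mex{1,1,0,0} = 2
G(8) = mex{1,1,1,0} = 2
G(9) = mex{2,1,1,0,0} = 3
G(10) = mex{2,2,1,1,0} = 3
G(11) = mex{2,2,2,1,0} = 3
G(12) = mex{3,2,2,1,1} = 0
G(13) = mex{3,3,2,2,1} = 0
G(14) = mex{3,3,3,2,1} = 0
G(15) = mex{0,3,3,2,2} = 1
G(16) = mex{0,0,3,3,2} = 1
G(17) = mex{0,0,0,3,2} = 1
G(18) = mex{1,0,0,3,3} = 2
G(19) = mex{1,1,0,0,3} = 2
G(20) = mex{1,1,1,0,3} = 2
G(21) = mex{2,1,1,0,0} = 3
G(22) = mex{2,2,1,1,0} = 3
G(23) = mex{2,2,2,1,0} = 3
G(24) = mex{3,2,2,1,1} = 0
G_B(24) = 0.
Combined Grundy value = 1 ⊕ 0 = 1.

1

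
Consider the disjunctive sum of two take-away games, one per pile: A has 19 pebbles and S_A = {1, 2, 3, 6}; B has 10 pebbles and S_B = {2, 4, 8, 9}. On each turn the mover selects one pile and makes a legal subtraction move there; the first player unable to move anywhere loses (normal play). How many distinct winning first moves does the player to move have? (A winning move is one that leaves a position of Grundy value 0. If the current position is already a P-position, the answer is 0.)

1

Pile A, S = {1, 2, 3, 6}:
n :  0  1  2  3  4  5  6  7  8  9 10 11 12 13 14 15 16 17 18 19
G :  0  1  2  3  0  1  2  3  0  1  2  3  0  1  2  3  0  1  2  3
G_A(19) = 3.
Pile B, S = {2, 4, 8, 9}:
G(0) = 0
G(1) = mex{} = 0
G(2) = mex{0} = 1
G(3) = mex{0} = 1
G(4) = mex{1,0} = 2
G(5) = mex{1,0} = 2
G(6) = mex{2,1} = 0
G(7) = mex{2,1} = 0
G(8) = mex{0,2,0} = 1
G(9) = mex{0,2,0,0} = 1
G(10) = mex{1,0,1,0} = 2
G_B(10) = 2.
Combined Grundy value = 3 ⊕ 2 = 1.
A winning move leaves total XOR = 0, i.e. changes one component's Grundy value g to g ⊕ X where X is the current total.
Pile A: need g' = 3⊕1 = 2. Options: 19−1→G=2, 19−2→G=1, 19−3→G=0, 19−6→G=1. Hits: 1.
Pile B: need g' = 2⊕1 = 3. Options: 10−2→G=1, 10−4→G=0, 10−8→G=1, 10−9→G=0. Hits: 0.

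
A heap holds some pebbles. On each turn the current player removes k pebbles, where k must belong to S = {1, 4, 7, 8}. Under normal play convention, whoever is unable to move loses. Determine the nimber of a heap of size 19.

G(0) = 0
G(1) = mex{0} = 1
G(2) = mex{1} = 0
G(3) = mex{0} = 1
G(4) = mex{1,0} = 2
G(5) = mex{2,1} = 0
G(6) = mex{0,0} = 1
G(7) = mex{1,1,0} = 2
G(8) = mex{2,2,1,0} = 3
G(9) = mex{3,0,0,1} = 2
G(10) = mex{2,1,1,0} = 3
G(11) = mex{3,2,2,1} = 0
G(12) = mex{0,3,0,2} = 1
G(13) = mex{1,2,1,0} = 3
G(14) = mex{3,3,2,1} = 0
G(15) = mex{0,0,3,2} = 1
G(16) = mex{1,1,2,3} = 0
G(17) = mex{0,3,3,2} = 1
G(18) = mex{1,0,0,3} = 2
G(19) = mex{2,1,1,0} = 3

3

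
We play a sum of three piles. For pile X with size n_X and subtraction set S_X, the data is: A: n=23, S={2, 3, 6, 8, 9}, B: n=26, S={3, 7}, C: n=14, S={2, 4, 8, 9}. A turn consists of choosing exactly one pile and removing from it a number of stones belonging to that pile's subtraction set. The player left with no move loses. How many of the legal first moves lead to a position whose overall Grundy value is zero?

Pile A, S = {2, 3, 6, 8, 9}:
n :  0  1  2  3  4  5  6  7  8  9 10 11 12 13 14 15 16 17 18 19 20 21 22 23
G :  0  0  1  1  2  0  3  1  2  2  3  3  0  4  1  5  0  0  1  1  2  2  3  3
G_A(23) = 3.
Pile B, S = {3, 7}:
n :  0  1  2  3  4  5  6  7  8  9 10 11 12 13 14 15 16 17 18 19 20 21 22 23 24 25 26
G :  0  0  0  1  1  1  0  2  2  1  0  0  0  1  1  1  0  2  2  1  0  0  0  1  1  1  0
G_B(26) = 0.
Pile C, S = {2, 4, 8, 9}:
n :  0  1  2  3  4  5  6  7  8  9 10 11 12 13 14
G :  0  0  1  1  2  2  0  0  1  1  2  2  0  0  1
G_C(14) = 1.
Combined Grundy value = 3 ⊕ 0 ⊕ 1 = 2.
A winning move leaves total XOR = 0, i.e. changes one component's Grundy value g to g ⊕ X where X is the current total.
Pile A: need g' = 3⊕2 = 1. Options: 23−2→G=2, 23−3→G=2, 23−6→G=0, 23−8→G=5, 23−9→G=1. Hits: 1.
Pile B: need g' = 0⊕2 = 2. Options: 26−3→G=1, 26−7→G=1. Hits: 0.
Pile C: need g' = 1⊕2 = 3. Options: 14−2→G=0, 14−4→G=2, 14−8→G=0, 14−9→G=2. Hits: 0.

1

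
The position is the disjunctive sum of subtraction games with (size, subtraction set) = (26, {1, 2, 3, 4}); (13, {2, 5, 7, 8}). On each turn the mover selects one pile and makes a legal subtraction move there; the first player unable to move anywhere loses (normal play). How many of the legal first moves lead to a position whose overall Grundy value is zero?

Pile A, S = {1, 2, 3, 4}:
n :  0  1  2  3  4  5  6  7  8  9 10 11 12 13 14 15 16 17 18 19 20 21 22 23 24 25 26
G :  0  1  2  3  4  0  1  2  3  4  0  1  2  3  4  0  1  2  3  4  0  1  2  3  4  0  1
G_A(26) = 1.
Pile B, S = {2, 5, 7, 8}:
G(0) = 0
G(1) = mex{} = 0
G(2) = mex{0} = 1
G(3) = mex{0} = 1
G(4) = mex{1} = 0
G(5) = mex{1,0} = 2
G(6) = mex{0,0} = 1
G(7) = mex{2,1,0} = 3
G(8) = mex{1,1,0,0} = 2
G(9) = mex{3,0,1,0} = 2
G(10) = mex{2,2,1,1} = 0
G(11) = mex{2,1,0,1} = 3
G(12) = mex{0,3,2,0} = 1
G(13) = mex{3,2,1,2} = 0
G_B(13) = 0.
Combined Grundy value = 1 ⊕ 0 = 1.
A winning move leaves total XOR = 0, i.e. changes one component's Grundy value g to g ⊕ X where X is the current total.
Pile A: need g' = 1⊕1 = 0. Options: 26−1→G=0, 26−2→G=4, 26−3→G=3, 26−4→G=2. Hits: 1.
Pile B: need g' = 0⊕1 = 1. Options: 13−2→G=3, 13−5→G=2, 13−7→G=1, 13−8→G=2. Hits: 1.

2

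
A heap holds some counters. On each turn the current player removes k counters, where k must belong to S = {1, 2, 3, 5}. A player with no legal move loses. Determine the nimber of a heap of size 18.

2

G(0) = 0
G(1) = mex{0} = 1
G(2) = mex{1,0} = 2
G(3) = mex{2,1,0} = 3
G(4) = mex{3,2,1} = 0
G(5) = mex{0,3,2,0} = 1
G(6) = mex{1,0,3,1} = 2
G(7) = mex{2,1,0,2} = 3
G(8) = mex{3,2,1,3} = 0
G(9) = mex{0,3,2,0} = 1
G(10) = mex{1,0,3,1} = 2
G(11) = mex{2,1,0,2} = 3
G(12) = mex{3,2,1,3} = 0
G(13) = mex{0,3,2,0} = 1
G(14) = mex{1,0,3,1} = 2
G(15) = mex{2,1,0,2} = 3
G(16) = mex{3,2,1,3} = 0
G(17) = mex{0,3,2,0} = 1
G(18) = mex{1,0,3,1} = 2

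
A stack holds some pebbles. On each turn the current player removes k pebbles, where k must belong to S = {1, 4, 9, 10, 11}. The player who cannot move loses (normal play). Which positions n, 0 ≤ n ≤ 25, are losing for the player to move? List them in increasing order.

G(0) = 0
G(1) = mex{0} = 1
G(2) = mex{1} = 0
G(3) = mex{0} = 1
G(4) = mex{1,0} = 2
G(5) = mex{2,1} = 0
G(6) = mex{0,0} = 1
G(7) = mex{1,1} = 0
G(8) = mex{0,2} = 1
G(9) = mex{1,0,0} = 2
G(10) = mex{2,1,1,0} = 3
G(11) = mex{3,0,0,1,0} = 2
G(12) = mex{2,1,1,0,1} = 3
G(13) = mex{3,2,2,1,0} = 4
G(14) = mex{4,3,0,2,1} = 5
G(15) = mex{5,2,1,0,2} = 3
G(16) = mex{3,3,0,1,0} = 2
G(17) = mex{2,4,1,0,1} = 3
G(18) = mex{3,5,2,1,0} = 4
G(19) = mex{4,3,3,2,1} = 0
G(20) = mex{0,2,2,3,2} = 1
G(21) = mex{1,3,3,2,3} = 0
G(22) = mex{0,4,4,3,2} = 1
G(23) = mex{1,0,5,4,3} = 2
G(24) = mex{2,1,3,5,4} = 0
G(25) = mex{0,0,2,3,5} = 1
P-positions are exactly the n with G(n) = 0.

0, 2, 5, 7, 19, 21, 24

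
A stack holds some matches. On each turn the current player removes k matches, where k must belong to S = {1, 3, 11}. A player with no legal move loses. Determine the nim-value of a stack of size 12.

0

n :  0  1  2  3  4  5  6  7  8  9 10 11 12
G :  0  1  0  1  0  1  0  1  0  1  0  1  0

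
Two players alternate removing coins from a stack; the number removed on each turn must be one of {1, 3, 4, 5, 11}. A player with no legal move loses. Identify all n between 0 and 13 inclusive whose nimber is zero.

0, 2, 8, 10

n :  0  1  2  3  4  5  6  7  8  9 10 11 12 13
G :  0  1  0  1  2  3  2  3  0  1  0  1  2  3
P-positions are exactly the n with G(n) = 0.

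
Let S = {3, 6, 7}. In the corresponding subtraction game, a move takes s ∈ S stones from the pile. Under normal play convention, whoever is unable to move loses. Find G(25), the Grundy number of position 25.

1

n :  0  1  2  3  4  5  6  7  8  9 10 11 12 13 14 15 16 17 18 19 20 21 22 23 24 25
G :  0  0  0  1  1  1  2  2  2  3  0  0  0  1  1  1  2  2  2  3  0  0  0  1  1  1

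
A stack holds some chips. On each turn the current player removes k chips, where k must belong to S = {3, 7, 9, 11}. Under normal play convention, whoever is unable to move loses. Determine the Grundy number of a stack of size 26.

0

n :  0  1  2  3  4  5  6  7  8  9 10 11 12 13 14 15 16 17 18 19 20 21 22 23 24 25 26
G :  0  0  0  1  1  1  0  2  2  1  3  3  2  2  0  3  0  1  0  1  0  1  0  1  0  1  0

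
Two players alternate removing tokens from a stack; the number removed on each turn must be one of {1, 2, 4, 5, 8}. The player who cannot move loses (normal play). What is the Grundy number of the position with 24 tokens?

0

G(0) = 0
G(1) = mex{0} = 1
G(2) = mex{1,0} = 2
G(3) = mex{2,1} = 0
G(4) = mex{0,2,0} = 1
G(5) = mex{1,0,1,0} = 2
G(6) = mex{2,1,2,1} = 0
G(7) = mex{0,2,0,2} = 1
G(8) = mex{1,0,1,0,0} = 2
G(9) = mex{2,1,2,1,1} = 0
G(10) = mex{0,2,0,2,2} = 1
G(11) = mex{1,0,1,0,0} = 2
G(12) = mex{2,1,2,1,1} = 0
G(13) = mex{0,2,0,2,2} = 1
G(14) = mex{1,0,1,0,0} = 2
G(15) = mex{2,1,2,1,1} = 0
G(16) = mex{0,2,0,2,2} = 1
G(17) = mex{1,0,1,0,0} = 2
G(18) = mex{2,1,2,1,1} = 0
G(19) = mex{0,2,0,2,2} = 1
G(20) = mex{1,0,1,0,0} = 2
G(21) = mex{2,1,2,1,1} = 0
G(22) = mex{0,2,0,2,2} = 1
G(23) = mex{1,0,1,0,0} = 2
G(24) = mex{2,1,2,1,1} = 0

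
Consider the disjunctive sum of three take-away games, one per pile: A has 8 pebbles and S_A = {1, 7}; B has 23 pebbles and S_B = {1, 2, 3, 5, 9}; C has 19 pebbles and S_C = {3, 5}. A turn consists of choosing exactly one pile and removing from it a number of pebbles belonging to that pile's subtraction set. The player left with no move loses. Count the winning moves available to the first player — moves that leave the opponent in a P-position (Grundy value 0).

1

Pile A, S = {1, 7}:
G(0) = 0
G(1) = mex{0} = 1
G(2) = mex{1} = 0
G(3) = mex{0} = 1
G(4) = mex{1} = 0
G(5) = mex{0} = 1
G(6) = mex{1} = 0
G(7) = mex{0,0} = 1
G(8) = mex{1,1} = 0
G_A(8) = 0.
Pile B, S = {1, 2, 3, 5, 9}:
n :  0  1  2  3  4  5  6  7  8  9 10 11 12 13 14 15 16 17 18 19 20 21 22 23
G :  0  1  2  3  0  1  2  3  0  1  2  3  0  1  2  3  0  1  2  3  0  1  2  3
G_B(23) = 3.
Pile C, S = {3, 5}:
n :  0  1  2  3  4  5  6  7  8  9 10 11 12 13 14 15 16 17 18 19
G :  0  0  0  1  1  1  2  2  0  0  0  1  1  1  2  2  0  0  0  1
G_C(19) = 1.
Combined Grundy value = 0 ⊕ 3 ⊕ 1 = 2.
A winning move leaves total XOR = 0, i.e. changes one component's Grundy value g to g ⊕ X where X is the current total.
Pile A: need g' = 0⊕2 = 2. Options: 8−1→G=1, 8−7→G=1. Hits: 0.
Pile B: need g' = 3⊕2 = 1. Options: 23−1→G=2, 23−2→G=1, 23−3→G=0, 23−5→G=2, 23−9→G=2. Hits: 1.
Pile C: need g' = 1⊕2 = 3. Options: 19−3→G=0, 19−5→G=2. Hits: 0.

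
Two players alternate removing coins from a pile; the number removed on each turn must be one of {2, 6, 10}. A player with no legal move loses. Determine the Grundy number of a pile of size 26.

G(0) = 0
G(1) = mex{} = 0
G(2) = mex{0} = 1
G(3) = mex{0} = 1
G(4) = mex{1} = 0
G(5) = mex{1} = 0
G(6) = mex{0,0} = 1
G(7) = mex{0,0} = 1
G(8) = mex{1,1} = 0
G(9) = mex{1,1} = 0
G(10) = mex{0,0,0} = 1
G(11) = mex{0,0,0} = 1
G(12) = mex{1,1,1} = 0
G(13) = mex{1,1,1} = 0
G(14) = mex{0,0,0} = 1
G(15) = mex{0,0,0} = 1
G(16) = mex{1,1,1} = 0
G(17) = mex{1,1,1} = 0
G(18) = mex{0,0,0} = 1
G(19) = mex{0,0,0} = 1
G(20) = mex{1,1,1} = 0
G(21) = mex{1,1,1} = 0
G(22) = mex{0,0,0} = 1
G(23) = mex{0,0,0} = 1
G(24) = mex{1,1,1} = 0
G(25) = mex{1,1,1} = 0
G(26) = mex{0,0,0} = 1

1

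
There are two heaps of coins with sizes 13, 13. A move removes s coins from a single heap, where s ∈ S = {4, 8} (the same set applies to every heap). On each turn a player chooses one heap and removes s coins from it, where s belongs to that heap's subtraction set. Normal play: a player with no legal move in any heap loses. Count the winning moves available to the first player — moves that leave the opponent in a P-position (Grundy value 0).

All heaps use S = {4, 8}:
n :  0  1  2  3  4  5  6  7  8  9 10 11 12 13
G :  0  0  0  0  1  1  1  1  2  2  2  2  0  0
Heap A: G(13) = 0.
Heap B: G(13) = 0.
Combined Grundy value = 0 ⊕ 0 = 0.
A winning move leaves total XOR = 0, i.e. changes one component's Grundy value g to g ⊕ X where X is the current total.
Heap A: target g' = 0⊕0 = 0, but every legal move changes the Grundy value (mex property), so 0 moves.
Heap B: target g' = 0⊕0 = 0, but every legal move changes the Grundy value (mex property), so 0 moves.

0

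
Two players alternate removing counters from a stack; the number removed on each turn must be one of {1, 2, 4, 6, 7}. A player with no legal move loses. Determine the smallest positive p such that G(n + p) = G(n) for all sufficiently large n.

G(0) = 0
G(1) = mex{0} = 1
G(2) = mex{1,0} = 2
G(3) = mex{2,1} = 0
G(4) = mex{0,2,0} = 1
G(5) = mex{1,0,1} = 2
G(6) = mex{2,1,2,0} = 3
G(7) = mex{3,2,0,1,0} = 4
G(8) = mex{4,3,1,2,1} = 0
G(9) = mex{0,4,2,0,2} = 1
G(10) = mex{1,0,3,1,0} = 2
G(11) = mex{2,1,4,2,1} = 0
G(12) = mex{0,2,0,3,2} = 1
G(13) = mex{1,0,1,4,3} = 2
G(14) = mex{2,1,2,0,4} = 3
G(15) = mex{3,2,0,1,0} = 4
G(16) = mex{4,3,1,2,1} = 0
G(17) = mex{0,4,2,0,2} = 1
G(n+8) = G(n) holds for n = 0,…,6 (a full window of length max(S) = 7), so the sequence is purely periodic with period 8.

8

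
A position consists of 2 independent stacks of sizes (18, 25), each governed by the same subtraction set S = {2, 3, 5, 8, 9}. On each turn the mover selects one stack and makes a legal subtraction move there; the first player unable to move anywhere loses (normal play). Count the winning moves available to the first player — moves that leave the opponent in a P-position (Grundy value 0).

All stacks use S = {2, 3, 5, 8, 9}:
n :  0  1  2  3  4  5  6  7  8  9 10 11 12 13 14 15 16 17 18 19 20 21 22 23 24 25
G :  0  0  1  1  2  2  3  0  4  1  3  0  4  1  5  2  2  0  0  1  1  3  2  4  0  3
Stack A: G(18) = 0.
Stack B: G(25) = 3.
Combined Grundy value = 0 ⊕ 3 = 3.
A winning move leaves total XOR = 0, i.e. changes one component's Grundy value g to g ⊕ X where X is the current total.
Stack A: need g' = 0⊕3 = 3. Options: 18−2→G=2, 18−3→G=2, 18−5→G=1, 18−8→G=3, 18−9→G=1. Hits: 1.
Stack B: need g' = 3⊕3 = 0. Options: 25−2→G=4, 25−3→G=2, 25−5→G=1, 25−8→G=0, 25−9→G=2. Hits: 1.

2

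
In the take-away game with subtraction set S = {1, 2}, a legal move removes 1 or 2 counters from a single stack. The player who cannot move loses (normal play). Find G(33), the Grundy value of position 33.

n :  0  1  2  3  4  5  6  7  8  9 10 11 12 13 14 15 16 17 18 19 20 21 22 23 24 25 26 27 28 29 30 31 32 33
G :  0  1  2  0  1  2  0  1  2  0  1  2  0  1  2  0  1  2  0  1  2  0  1  2  0  1  2  0  1  2  0  1  2  0

0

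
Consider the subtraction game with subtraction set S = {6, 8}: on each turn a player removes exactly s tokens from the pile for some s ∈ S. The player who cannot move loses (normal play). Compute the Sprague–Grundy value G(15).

0

n :  0  1  2  3  4  5  6  7  8  9 10 11 12 13 14 15
G :  0  0  0  0  0  0  1  1  1  1  1  1  2  2  0  0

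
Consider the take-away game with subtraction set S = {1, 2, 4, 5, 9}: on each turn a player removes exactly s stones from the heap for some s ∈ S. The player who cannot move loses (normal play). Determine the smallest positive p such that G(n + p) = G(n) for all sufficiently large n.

13

n :  0  1  2  3  4  5  6  7  8  9 10 11 12 13 14 15 16 17 18 19 20 21 22 23 24 25 26 27
G :  0  1  2  0  1  2  0  1  2  3  4  5  3  0  1  2  0  1  2  0  1  2  3  4  5  3  0  1
G(n+13) = G(n) holds for n = 0,…,8 (a full window of length max(S) = 9), so the sequence is purely periodic with period 13.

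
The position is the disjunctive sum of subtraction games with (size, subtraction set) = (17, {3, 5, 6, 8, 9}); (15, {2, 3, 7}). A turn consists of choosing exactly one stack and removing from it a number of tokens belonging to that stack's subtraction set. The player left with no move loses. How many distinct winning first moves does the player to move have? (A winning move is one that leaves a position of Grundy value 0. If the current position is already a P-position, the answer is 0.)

5

Stack A, S = {3, 5, 6, 8, 9}:
G(0) = 0
G(1) = mex{} = 0
G(2) = mex{} = 0
G(3) = mex{0} = 1
G(4) = mex{0} = 1
G(5) = mex{0,0} = 1
G(6) = mex{1,0,0} = 2
G(7) = mex{1,0,0} = 2
G(8) = mex{1,1,0,0} = 2
G(9) = mex{2,1,1,0,0} = 3
G(10) = mex{2,1,1,0,0} = 3
G(11) = mex{2,2,1,1,0} = 3
G(12) = mex{3,2,2,1,1} = 0
G(13) = mex{3,2,2,1,1} = 0
G(14) = mex{3,3,2,2,1} = 0
G(15) = mex{0,3,3,2,2} = 1
G(16) = mex{0,3,3,2,2} = 1
G(17) = mex{0,0,3,3,2} = 1
G_A(17) = 1.
Stack B, S = {2, 3, 7}:
n :  0  1  2  3  4  5  6  7  8  9 10 11 12 13 14 15
G :  0  0  1  1  2  0  0  1  1  2  0  0  1  1  2  0
G_B(15) = 0.
Combined Grundy value = 1 ⊕ 0 = 1.
A winning move leaves total XOR = 0, i.e. changes one component's Grundy value g to g ⊕ X where X is the current total.
Stack A: need g' = 1⊕1 = 0. Options: 17−3→G=0, 17−5→G=0, 17−6→G=3, 17−8→G=3, 17−9→G=2. Hits: 2.
Stack B: need g' = 0⊕1 = 1. Options: 15−2→G=1, 15−3→G=1, 15−7→G=1. Hits: 3.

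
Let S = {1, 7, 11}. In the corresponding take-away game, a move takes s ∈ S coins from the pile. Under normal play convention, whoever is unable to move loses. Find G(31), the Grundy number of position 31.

G(0) = 0
G(1) = mex{0} = 1
G(2) = mex{1} = 0
G(3) = mex{0} = 1
G(4) = mex{1} = 0
G(5) = mex{0} = 1
G(6) = mex{1} = 0
G(7) = mex{0,0} = 1
G(8) = mex{1,1} = 0
G(9) = mex{0,0} = 1
G(10) = mex{1,1} = 0
G(11) = mex{0,0,0} = 1
G(12) = mex{1,1,1} = 0
G(13) = mex{0,0,0} = 1
G(14) = mex{1,1,1} = 0
G(15) = mex{0,0,0} = 1
G(16) = mex{1,1,1} = 0
G(17) = mex{0,0,0} = 1
G(18) = mex{1,1,1} = 0
G(19) = mex{0,0,0} = 1
G(20) = mex{1,1,1} = 0
G(21) = mex{0,0,0} = 1
G(22) = mex{1,1,1} = 0
G(23) = mex{0,0,0} = 1
G(24) = mex{1,1,1} = 0
G(25) = mex{0,0,0} = 1
G(26) = mex{1,1,1} = 0
G(27) = mex{0,0,0} = 1
G(28) = mex{1,1,1} = 0
G(29) = mex{0,0,0} = 1
G(30) = mex{1,1,1} = 0
G(31) = mex{0,0,0} = 1

1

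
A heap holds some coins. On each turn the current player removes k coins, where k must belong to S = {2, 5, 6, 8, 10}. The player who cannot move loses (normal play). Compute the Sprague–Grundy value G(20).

n :  0  1  2  3  4  5  6  7  8  9 10 11 12 13 14 15 16 17 18 19 20
G :  0  0  1  1  0  2  1  3  2  2  3  3  2  0  3  1  0  0  1  1  0

0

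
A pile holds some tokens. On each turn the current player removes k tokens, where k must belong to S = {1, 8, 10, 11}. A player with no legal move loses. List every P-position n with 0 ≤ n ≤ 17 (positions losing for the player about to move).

0, 2, 4, 6, 9

G(0) = 0
G(1) = mex{0} = 1
G(2) = mex{1} = 0
G(3) = mex{0} = 1
G(4) = mex{1} = 0
G(5) = mex{0} = 1
G(6) = mex{1} = 0
G(7) = mex{0} = 1
G(8) = mex{1,0} = 2
G(9) = mex{2,1} = 0
G(10) = mex{0,0,0} = 1
G(11) = mex{1,1,1,0} = 2
G(12) = mex{2,0,0,1} = 3
G(13) = mex{3,1,1,0} = 2
G(14) = mex{2,0,0,1} = 3
G(15) = mex{3,1,1,0} = 2
G(16) = mex{2,2,0,1} = 3
G(17) = mex{3,0,1,0} = 2
P-positions are exactly the n with G(n) = 0.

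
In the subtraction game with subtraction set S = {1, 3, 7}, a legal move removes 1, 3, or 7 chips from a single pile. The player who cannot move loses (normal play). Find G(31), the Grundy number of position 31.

n :  0  1  2  3  4  5  6  7  8  9 10 11 12 13 14 15 16 17 18 19 20 21 22 23 24 25 26 27 28 29 30 31
G :  0  1  0  1  0  1  0  1  0  1  0  1  0  1  0  1  0  1  0  1  0  1  0  1  0  1  0  1  0  1  0  1

1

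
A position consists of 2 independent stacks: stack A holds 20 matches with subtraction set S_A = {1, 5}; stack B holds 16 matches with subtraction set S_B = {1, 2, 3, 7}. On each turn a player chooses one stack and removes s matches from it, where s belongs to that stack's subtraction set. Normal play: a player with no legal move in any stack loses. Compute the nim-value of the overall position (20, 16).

Stack A, S = {1, 5}:
n :  0  1  2  3  4  5  6  7  8  9 10 11 12 13 14 15 16 17 18 19 20
G :  0  1  0  1  0  1  0  1  0  1  0  1  0  1  0  1  0  1  0  1  0
G_A(20) = 0.
Stack B, S = {1, 2, 3, 7}:
G(0) = 0
G(1) = mex{0} = 1
G(2) = mex{1,0} = 2
G(3) = mex{2,1,0} = 3
G(4) = mex{3,2,1} = 0
G(5) = mex{0,3,2} = 1
G(6) = mex{1,0,3} = 2
G(7) = mex{2,1,0,0} = 3
G(8) = mex{3,2,1,1} = 0
G(9) = mex{0,3,2,2} = 1
G(10) = mex{1,0,3,3} = 2
G(11) = mex{2,1,0,0} = 3
G(12) = mex{3,2,1,1} = 0
G(13) = mex{0,3,2,2} = 1
G(14) = mex{1,0,3,3} = 2
G(15) = mex{2,1,0,0} = 3
G(16) = mex{3,2,1,1} = 0
G_B(16) = 0.
Combined Grundy value = 0 ⊕ 0 = 0.

0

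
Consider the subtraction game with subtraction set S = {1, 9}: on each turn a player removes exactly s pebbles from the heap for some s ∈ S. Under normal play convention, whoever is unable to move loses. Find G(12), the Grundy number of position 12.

G(0) = 0
G(1) = mex{0} = 1
G(2) = mex{1} = 0
G(3) = mex{0} = 1
G(4) = mex{1} = 0
G(5) = mex{0} = 1
G(6) = mex{1} = 0
G(7) = mex{0} = 1
G(8) = mex{1} = 0
G(9) = mex{0,0} = 1
G(10) = mex{1,1} = 0
G(11) = mex{0,0} = 1
G(12) = mex{1,1} = 0

0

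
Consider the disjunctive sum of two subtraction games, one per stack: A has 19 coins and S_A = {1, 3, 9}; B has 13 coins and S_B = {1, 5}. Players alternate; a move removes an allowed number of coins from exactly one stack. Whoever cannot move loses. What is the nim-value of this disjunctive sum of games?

0

Stack A, S = {1, 3, 9}:
n :  0  1  2  3  4  5  6  7  8  9 10 11 12 13 14 15 16 17 18 19
G :  0  1  0  1  0  1  0  1  0  1  0  1  0  1  0  1  0  1  0  1
G_A(19) = 1.
Stack B, S = {1, 5}:
G(0) = 0
G(1) = mex{0} = 1
G(2) = mex{1} = 0
G(3) = mex{0} = 1
G(4) = mex{1} = 0
G(5) = mex{0,0} = 1
G(6) = mex{1,1} = 0
G(7) = mex{0,0} = 1
G(8) = mex{1,1} = 0
G(9) = mex{0,0} = 1
G(10) = mex{1,1} = 0
G(11) = mex{0,0} = 1
G(12) = mex{1,1} = 0
G(13) = mex{0,0} = 1
G_B(13) = 1.
Combined Grundy value = 1 ⊕ 1 = 0.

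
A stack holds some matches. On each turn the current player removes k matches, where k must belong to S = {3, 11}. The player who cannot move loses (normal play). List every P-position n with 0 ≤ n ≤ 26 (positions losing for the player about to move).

0, 1, 2, 6, 7, 8, 14, 15, 16, 20, 21, 22

n :  0  1  2  3  4  5  6  7  8  9 10 11 12 13 14 15 16 17 18 19 20 21 22 23 24 25 26
G :  0  0  0  1  1  1  0  0  0  1  1  1  2  2  0  0  0  1  1  1  0  0  0  1  1  1  2
P-positions are exactly the n with G(n) = 0.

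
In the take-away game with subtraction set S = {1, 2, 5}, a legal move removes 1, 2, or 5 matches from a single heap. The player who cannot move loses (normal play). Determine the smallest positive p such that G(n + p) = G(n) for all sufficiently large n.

3

G(0) = 0
G(1) = mex{0} = 1
G(2) = mex{1,0} = 2
G(3) = mex{2,1} = 0
G(4) = mex{0,2} = 1
G(5) = mex{1,0,0} = 2
G(6) = mex{2,1,1} = 0
G(7) = mex{0,2,2} = 1
G(8) = mex{1,0,0} = 2
G(9) = mex{2,1,1} = 0
G(10) = mex{0,2,2} = 1
G(11) = mex{1,0,0} = 2
G(12) = mex{2,1,1} = 0
G(13) = mex{0,2,2} = 1
G(14) = mex{1,0,0} = 2
G(n+3) = G(n) holds for n = 0,…,4 (a full window of length max(S) = 5), so the sequence is purely periodic with period 3.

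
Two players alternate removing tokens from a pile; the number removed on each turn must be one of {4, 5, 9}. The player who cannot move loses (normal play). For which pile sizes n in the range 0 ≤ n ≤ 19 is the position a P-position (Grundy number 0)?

0, 1, 2, 3, 13, 14, 15, 16

n :  0  1  2  3  4  5  6  7  8  9 10 11 12 13 14 15 16 17 18 19
G :  0  0  0  0  1  1  1  1  2  2  2  2  3  0  0  0  0  1  1  1
P-positions are exactly the n with G(n) = 0.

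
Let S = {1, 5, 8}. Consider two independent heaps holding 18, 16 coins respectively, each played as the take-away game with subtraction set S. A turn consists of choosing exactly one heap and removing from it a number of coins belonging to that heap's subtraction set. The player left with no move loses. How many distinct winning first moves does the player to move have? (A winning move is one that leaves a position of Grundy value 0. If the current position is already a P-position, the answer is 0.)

0

All heaps use S = {1, 5, 8}:
G(0) = 0
G(1) = mex{0} = 1
G(2) = mex{1} = 0
G(3) = mex{0} = 1
G(4) = mex{1} = 0
G(5) = mex{0,0} = 1
G(6) = mex{1,1} = 0
G(7) = mex{0,0} = 1
G(8) = mex{1,1,0} = 2
G(9) = mex{2,0,1} = 3
G(10) = mex{3,1,0} = 2
G(11) = mex{2,0,1} = 3
G(12) = mex{3,1,0} = 2
G(13) = mex{2,2,1} = 0
G(14) = mex{0,3,0} = 1
G(15) = mex{1,2,1} = 0
G(16) = mex{0,3,2} = 1
G(17) = mex{1,2,3} = 0
G(18) = mex{0,0,2} = 1
Heap A: G(18) = 1.
Heap B: G(16) = 1.
Combined Grundy value = 1 ⊕ 1 = 0.
A winning move leaves total XOR = 0, i.e. changes one component's Grundy value g to g ⊕ X where X is the current total.
Heap A: target g' = 1⊕0 = 1, but every legal move changes the Grundy value (mex property), so 0 moves.
Heap B: target g' = 1⊕0 = 1, but every legal move changes the Grundy value (mex property), so 0 moves.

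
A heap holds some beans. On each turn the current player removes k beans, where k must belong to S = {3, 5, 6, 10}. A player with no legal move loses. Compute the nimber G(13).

G(0) = 0
G(1) = mex{} = 0
G(2) = mex{} = 0
G(3) = mex{0} = 1
G(4) = mex{0} = 1
G(5) = mex{0,0} = 1
G(6) = mex{1,0,0} = 2
G(7) = mex{1,0,0} = 2
G(8) = mex{1,1,0} = 2
G(9) = mex{2,1,1} = 0
G(10) = mex{2,1,1,0} = 3
G(11) = mex{2,2,1,0} = 3
G(12) = mex{0,2,2,0} = 1
G(13) = mex{3,2,2,1} = 0

0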